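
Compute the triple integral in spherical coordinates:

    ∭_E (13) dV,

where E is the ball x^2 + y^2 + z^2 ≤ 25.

In spherical coordinates, x = ρ sin(φ) cos(θ), y = ρ sin(φ) sin(θ), z = ρ cos(φ), and dV = ρ^2 sin(φ) dρ dφ dθ.

The integrand becomes 13, so

    ∭_E (13) dV = ∫_{0}^{2π} ∫_{0}^{π} ∫_{0}^{5} (13) · ρ^2 sin(φ) dρ dφ dθ.

Inner (ρ): 1625sin(φ)/3.
Middle (φ): 3250/3.
Outer (θ): 6500π/3.

Therefore the triple integral equals 6500π/3.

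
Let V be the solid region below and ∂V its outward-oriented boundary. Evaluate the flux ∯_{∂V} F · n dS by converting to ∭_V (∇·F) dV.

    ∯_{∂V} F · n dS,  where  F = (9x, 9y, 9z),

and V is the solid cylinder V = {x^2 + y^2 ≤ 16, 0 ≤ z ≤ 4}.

By the divergence theorem,

    ∯_{∂V} F · n dS = ∭_V (∇ · F) dV.

Compute the divergence:
    ∇ · F = ∂F_x/∂x + ∂F_y/∂y + ∂F_z/∂z = 9 + 9 + 9 = 27.

In cylindrical coordinates, x = r cos(θ), y = r sin(θ), z = z, dV = r dr dθ dz, with 0 ≤ r ≤ 4, 0 ≤ θ ≤ 2π, 0 ≤ z ≤ 4.

The integrand, after substitution and multiplying by the volume element, becomes (27) · r, so

    ∭_V (∇·F) dV = ∫_0^{2π} ∫_0^{4} ∫_0^{4} (27) · r dz dr dθ.

Inner (z from 0 to 4): 108r.
Middle (r from 0 to 4): 864.
Outer (θ from 0 to 2π): 1728π.

Therefore ∯_{∂V} F · n dS = 1728π.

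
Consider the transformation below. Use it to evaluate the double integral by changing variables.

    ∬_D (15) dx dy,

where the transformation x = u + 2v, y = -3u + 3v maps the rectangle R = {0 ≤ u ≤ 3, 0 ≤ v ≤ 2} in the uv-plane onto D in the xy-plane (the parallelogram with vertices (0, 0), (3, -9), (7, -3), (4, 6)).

Compute the Jacobian determinant of (x, y) with respect to (u, v):

    ∂(x,y)/∂(u,v) = | 1  2 | = (1)(3) - (2)(-3) = 9.
                   | -3  3 |

Its absolute value is |J| = 9 (the area scaling factor).

Substituting x = u + 2v, y = -3u + 3v into the integrand,

    15 → 15,

so the integral becomes

    ∬_R (15) · |J| du dv = ∫_0^3 ∫_0^2 (135) dv du.

Inner (v): 270.
Outer (u): 810.

Therefore ∬_D (15) dx dy = 810.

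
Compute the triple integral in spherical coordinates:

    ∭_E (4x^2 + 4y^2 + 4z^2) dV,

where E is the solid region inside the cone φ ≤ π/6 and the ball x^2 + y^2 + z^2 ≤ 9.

In spherical coordinates, x = ρ sin(φ) cos(θ), y = ρ sin(φ) sin(θ), z = ρ cos(φ), and dV = ρ^2 sin(φ) dρ dφ dθ.

The integrand becomes 4ρ^2, so

    ∭_E (4x^2 + 4y^2 + 4z^2) dV = ∫_{0}^{2π} ∫_{0}^{π/6} ∫_{0}^{3} (4ρ^2) · ρ^2 sin(φ) dρ dφ dθ.

Inner (ρ): 972sin(φ)/5.
Middle (φ): 972/5 - 486sqrt(3)/5.
Outer (θ): 972π (2 - sqrt(3))/5.

Therefore the triple integral equals 972π (2 - sqrt(3))/5.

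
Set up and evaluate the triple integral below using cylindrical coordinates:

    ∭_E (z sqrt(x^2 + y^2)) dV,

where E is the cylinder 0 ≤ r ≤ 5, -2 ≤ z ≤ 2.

In cylindrical coordinates, x = r cos(θ), y = r sin(θ), z = z, and dV = r dr dθ dz.

The integrand becomes r z, so

    ∭_E (z sqrt(x^2 + y^2)) dV = ∫_{0}^{2π} ∫_{0}^{5} ∫_{-2}^{2} (r z) · r dz dr dθ.

Inner (z): 0.
Middle (r from 0 to 5): 0.
Outer (θ): 0.

Therefore the triple integral equals 0.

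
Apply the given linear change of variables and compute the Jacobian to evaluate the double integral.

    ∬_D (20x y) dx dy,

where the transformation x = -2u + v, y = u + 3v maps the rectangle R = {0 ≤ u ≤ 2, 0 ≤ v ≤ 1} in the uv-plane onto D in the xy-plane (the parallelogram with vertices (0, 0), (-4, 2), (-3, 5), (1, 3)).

Compute the Jacobian determinant of (x, y) with respect to (u, v):

    ∂(x,y)/∂(u,v) = | -2  1 | = (-2)(3) - (1)(1) = -7.
                   | 1  3 |

Its absolute value is |J| = 7 (the area scaling factor).

Substituting x = -2u + v, y = u + 3v into the integrand,

    20x y → -40u^2 - 100u v + 60v^2,

so the integral becomes

    ∬_R (-40u^2 - 100u v + 60v^2) · |J| du dv = ∫_0^2 ∫_0^1 (-280u^2 - 700u v + 420v^2) dv du.

Inner (v): -280u^2 - 350u + 140.
Outer (u): -3500/3.

Therefore ∬_D (20x y) dx dy = -3500/3.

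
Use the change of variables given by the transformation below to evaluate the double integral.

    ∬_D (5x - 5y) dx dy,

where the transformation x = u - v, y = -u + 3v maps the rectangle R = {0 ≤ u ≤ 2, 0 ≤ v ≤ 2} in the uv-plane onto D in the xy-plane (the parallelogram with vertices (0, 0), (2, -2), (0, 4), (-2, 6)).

Compute the Jacobian determinant of (x, y) with respect to (u, v):

    ∂(x,y)/∂(u,v) = | 1  -1 | = (1)(3) - (-1)(-1) = 2.
                   | -1  3 |

Its absolute value is |J| = 2 (the area scaling factor).

Substituting x = u - v, y = -u + 3v into the integrand,

    5x - 5y → 10u - 20v,

so the integral becomes

    ∬_R (10u - 20v) · |J| du dv = ∫_0^2 ∫_0^2 (20u - 40v) dv du.

Inner (v): 40u - 80.
Outer (u): -80.

Therefore ∬_D (5x - 5y) dx dy = -80.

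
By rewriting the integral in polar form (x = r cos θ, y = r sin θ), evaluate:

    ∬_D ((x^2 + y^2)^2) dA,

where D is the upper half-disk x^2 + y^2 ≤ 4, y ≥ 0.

The region D is 0 ≤ r ≤ 2, 0 ≤ θ ≤ π in polar coordinates, where x = r cos(θ), y = r sin(θ), and dA = r dr dθ.

Under the substitution, the integrand becomes r^4, so

    ∬_D ((x^2 + y^2)^2) dA = ∫_{0}^{π} ∫_{0}^{2} (r^4) · r dr dθ.

Inner integral (in r): ∫_{0}^{2} (r^4) · r dr = 32/3.

Outer integral (in θ): ∫_{0}^{π} (32/3) dθ = 32π/3.

Therefore ∬_D ((x^2 + y^2)^2) dA = 32π/3.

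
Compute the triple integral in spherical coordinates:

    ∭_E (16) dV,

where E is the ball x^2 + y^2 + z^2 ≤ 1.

In spherical coordinates, x = ρ sin(φ) cos(θ), y = ρ sin(φ) sin(θ), z = ρ cos(φ), and dV = ρ^2 sin(φ) dρ dφ dθ.

The integrand becomes 16, so

    ∭_E (16) dV = ∫_{0}^{2π} ∫_{0}^{π} ∫_{0}^{1} (16) · ρ^2 sin(φ) dρ dφ dθ.

Inner (ρ): 16sin(φ)/3.
Middle (φ): 32/3.
Outer (θ): 64π/3.

Therefore the triple integral equals 64π/3.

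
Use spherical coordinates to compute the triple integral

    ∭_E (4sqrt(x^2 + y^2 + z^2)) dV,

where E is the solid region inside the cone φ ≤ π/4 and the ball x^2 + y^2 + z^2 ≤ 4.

In spherical coordinates, x = ρ sin(φ) cos(θ), y = ρ sin(φ) sin(θ), z = ρ cos(φ), and dV = ρ^2 sin(φ) dρ dφ dθ.

The integrand becomes 4ρ, so

    ∭_E (4sqrt(x^2 + y^2 + z^2)) dV = ∫_{0}^{2π} ∫_{0}^{π/4} ∫_{0}^{2} (4ρ) · ρ^2 sin(φ) dρ dφ dθ.

Inner (ρ): 16sin(φ).
Middle (φ): 16 - 8sqrt(2).
Outer (θ): 16π (2 - sqrt(2)).

Therefore the triple integral equals 16π (2 - sqrt(2)).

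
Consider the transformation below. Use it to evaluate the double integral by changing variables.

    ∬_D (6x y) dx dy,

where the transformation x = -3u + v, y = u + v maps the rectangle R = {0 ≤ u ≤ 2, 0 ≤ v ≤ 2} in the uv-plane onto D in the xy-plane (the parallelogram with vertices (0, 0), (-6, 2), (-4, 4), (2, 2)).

Compute the Jacobian determinant of (x, y) with respect to (u, v):

    ∂(x,y)/∂(u,v) = | -3  1 | = (-3)(1) - (1)(1) = -4.
                   | 1  1 |

Its absolute value is |J| = 4 (the area scaling factor).

Substituting x = -3u + v, y = u + v into the integrand,

    6x y → -18u^2 - 12u v + 6v^2,

so the integral becomes

    ∬_R (-18u^2 - 12u v + 6v^2) · |J| du dv = ∫_0^2 ∫_0^2 (-72u^2 - 48u v + 24v^2) dv du.

Inner (v): -144u^2 - 96u + 64.
Outer (u): -448.

Therefore ∬_D (6x y) dx dy = -448.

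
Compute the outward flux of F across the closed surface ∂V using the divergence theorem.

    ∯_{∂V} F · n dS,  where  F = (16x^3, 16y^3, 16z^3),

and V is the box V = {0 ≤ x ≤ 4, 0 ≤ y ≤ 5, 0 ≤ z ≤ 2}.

By the divergence theorem,

    ∯_{∂V} F · n dS = ∭_V (∇ · F) dV.

Compute the divergence:
    ∇ · F = ∂F_x/∂x + ∂F_y/∂y + ∂F_z/∂z = 48x^2 + 48y^2 + 48z^2.

V is a rectangular box, so dV = dx dy dz with 0 ≤ x ≤ 4, 0 ≤ y ≤ 5, 0 ≤ z ≤ 2.

Integrate (48x^2 + 48y^2 + 48z^2) over V as an iterated integral:

    ∭_V (∇·F) dV = ∫_0^{4} ∫_0^{5} ∫_0^{2} (48x^2 + 48y^2 + 48z^2) dz dy dx.

Inner (z from 0 to 2): 96x^2 + 96y^2 + 128.
Middle (y from 0 to 5): 480x^2 + 4640.
Outer (x from 0 to 4): 28800.

Therefore ∯_{∂V} F · n dS = 28800.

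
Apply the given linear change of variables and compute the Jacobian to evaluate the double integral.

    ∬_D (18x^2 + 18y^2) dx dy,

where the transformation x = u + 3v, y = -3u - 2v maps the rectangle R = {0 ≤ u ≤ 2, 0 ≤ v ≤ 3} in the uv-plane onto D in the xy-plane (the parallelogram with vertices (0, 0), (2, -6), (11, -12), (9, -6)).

Compute the Jacobian determinant of (x, y) with respect to (u, v):

    ∂(x,y)/∂(u,v) = | 1  3 | = (1)(-2) - (3)(-3) = 7.
                   | -3  -2 |

Its absolute value is |J| = 7 (the area scaling factor).

Substituting x = u + 3v, y = -3u - 2v into the integrand,

    18x^2 + 18y^2 → 180u^2 + 324u v + 234v^2,

so the integral becomes

    ∬_R (180u^2 + 324u v + 234v^2) · |J| du dv = ∫_0^2 ∫_0^3 (1260u^2 + 2268u v + 1638v^2) dv du.

Inner (v): 3780u^2 + 10206u + 14742.
Outer (u): 59976.

Therefore ∬_D (18x^2 + 18y^2) dx dy = 59976.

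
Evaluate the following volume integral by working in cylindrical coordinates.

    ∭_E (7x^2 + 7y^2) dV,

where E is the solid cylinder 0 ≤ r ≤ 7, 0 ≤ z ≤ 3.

In cylindrical coordinates, x = r cos(θ), y = r sin(θ), z = z, and dV = r dr dθ dz.

The integrand becomes 7r^2, so

    ∭_E (7x^2 + 7y^2) dV = ∫_{0}^{2π} ∫_{0}^{7} ∫_{0}^{3} (7r^2) · r dz dr dθ.

Inner (z): 21r^3.
Middle (r from 0 to 7): 50421/4.
Outer (θ): 50421π/2.

Therefore the triple integral equals 50421π/2.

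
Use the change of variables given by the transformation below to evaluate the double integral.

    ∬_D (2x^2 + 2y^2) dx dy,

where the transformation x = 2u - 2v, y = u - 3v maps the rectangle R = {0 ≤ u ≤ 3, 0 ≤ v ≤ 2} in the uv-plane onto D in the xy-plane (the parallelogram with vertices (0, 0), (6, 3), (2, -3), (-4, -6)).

Compute the Jacobian determinant of (x, y) with respect to (u, v):

    ∂(x,y)/∂(u,v) = | 2  -2 | = (2)(-3) - (-2)(1) = -4.
                   | 1  -3 |

Its absolute value is |J| = 4 (the area scaling factor).

Substituting x = 2u - 2v, y = u - 3v into the integrand,

    2x^2 + 2y^2 → 10u^2 - 28u v + 26v^2,

so the integral becomes

    ∬_R (10u^2 - 28u v + 26v^2) · |J| du dv = ∫_0^3 ∫_0^2 (40u^2 - 112u v + 104v^2) dv du.

Inner (v): 80u^2 - 224u + 832/3.
Outer (u): 544.

Therefore ∬_D (2x^2 + 2y^2) dx dy = 544.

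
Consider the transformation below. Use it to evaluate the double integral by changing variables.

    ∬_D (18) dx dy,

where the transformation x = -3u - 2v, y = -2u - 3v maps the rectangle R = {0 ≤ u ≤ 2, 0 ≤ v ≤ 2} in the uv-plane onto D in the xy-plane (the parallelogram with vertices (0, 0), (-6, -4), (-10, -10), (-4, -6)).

Compute the Jacobian determinant of (x, y) with respect to (u, v):

    ∂(x,y)/∂(u,v) = | -3  -2 | = (-3)(-3) - (-2)(-2) = 5.
                   | -2  -3 |

Its absolute value is |J| = 5 (the area scaling factor).

Substituting x = -3u - 2v, y = -2u - 3v into the integrand,

    18 → 18,

so the integral becomes

    ∬_R (18) · |J| du dv = ∫_0^2 ∫_0^2 (90) dv du.

Inner (v): 180.
Outer (u): 360.

Therefore ∬_D (18) dx dy = 360.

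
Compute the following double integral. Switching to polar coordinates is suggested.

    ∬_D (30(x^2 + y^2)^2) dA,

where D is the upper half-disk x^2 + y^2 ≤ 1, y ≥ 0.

The region D is 0 ≤ r ≤ 1, 0 ≤ θ ≤ π in polar coordinates, where x = r cos(θ), y = r sin(θ), and dA = r dr dθ.

Under the substitution, the integrand becomes 30r^4, so

    ∬_D (30(x^2 + y^2)^2) dA = ∫_{0}^{π} ∫_{0}^{1} (30r^4) · r dr dθ.

Inner integral (in r): ∫_{0}^{1} (30r^4) · r dr = 5.

Outer integral (in θ): ∫_{0}^{π} (5) dθ = 5π.

Therefore ∬_D (30(x^2 + y^2)^2) dA = 5π.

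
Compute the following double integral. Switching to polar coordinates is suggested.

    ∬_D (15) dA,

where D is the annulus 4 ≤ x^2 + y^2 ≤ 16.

The region D is 2 ≤ r ≤ 4, 0 ≤ θ ≤ 2π in polar coordinates, where x = r cos(θ), y = r sin(θ), and dA = r dr dθ.

Under the substitution, the integrand becomes 15, so

    ∬_D (15) dA = ∫_{0}^{2π} ∫_{2}^{4} (15) · r dr dθ.

Inner integral (in r): ∫_{2}^{4} (15) · r dr = 90.

Outer integral (in θ): ∫_{0}^{2π} (90) dθ = 180π.

Therefore ∬_D (15) dA = 180π.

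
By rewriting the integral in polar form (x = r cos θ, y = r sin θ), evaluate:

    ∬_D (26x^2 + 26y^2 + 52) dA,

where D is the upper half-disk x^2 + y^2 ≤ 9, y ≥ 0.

The region D is 0 ≤ r ≤ 3, 0 ≤ θ ≤ π in polar coordinates, where x = r cos(θ), y = r sin(θ), and dA = r dr dθ.

Under the substitution, the integrand becomes 26r^2 + 52, so

    ∬_D (26x^2 + 26y^2 + 52) dA = ∫_{0}^{π} ∫_{0}^{3} (26r^2 + 52) · r dr dθ.

Inner integral (in r): ∫_{0}^{3} (26r^2 + 52) · r dr = 1521/2.

Outer integral (in θ): ∫_{0}^{π} (1521/2) dθ = 1521π/2.

Therefore ∬_D (26x^2 + 26y^2 + 52) dA = 1521π/2.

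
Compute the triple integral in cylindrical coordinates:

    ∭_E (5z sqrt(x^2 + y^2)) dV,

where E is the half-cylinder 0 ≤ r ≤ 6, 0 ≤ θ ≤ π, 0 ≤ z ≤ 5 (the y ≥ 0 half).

In cylindrical coordinates, x = r cos(θ), y = r sin(θ), z = z, and dV = r dr dθ dz.

The integrand becomes 5r z, so

    ∭_E (5z sqrt(x^2 + y^2)) dV = ∫_{0}^{π} ∫_{0}^{6} ∫_{0}^{5} (5r z) · r dz dr dθ.

Inner (z): 125r^2/2.
Middle (r from 0 to 6): 4500.
Outer (θ): 4500π.

Therefore the triple integral equals 4500π.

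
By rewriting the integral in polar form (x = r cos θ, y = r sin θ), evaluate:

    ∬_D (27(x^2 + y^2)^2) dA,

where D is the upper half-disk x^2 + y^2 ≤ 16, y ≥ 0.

The region D is 0 ≤ r ≤ 4, 0 ≤ θ ≤ π in polar coordinates, where x = r cos(θ), y = r sin(θ), and dA = r dr dθ.

Under the substitution, the integrand becomes 27r^4, so

    ∬_D (27(x^2 + y^2)^2) dA = ∫_{0}^{π} ∫_{0}^{4} (27r^4) · r dr dθ.

Inner integral (in r): ∫_{0}^{4} (27r^4) · r dr = 18432.

Outer integral (in θ): ∫_{0}^{π} (18432) dθ = 18432π.

Therefore ∬_D (27(x^2 + y^2)^2) dA = 18432π.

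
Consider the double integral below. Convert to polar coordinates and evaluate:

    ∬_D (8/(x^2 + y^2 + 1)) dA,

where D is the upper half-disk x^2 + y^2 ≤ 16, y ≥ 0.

The region D is 0 ≤ r ≤ 4, 0 ≤ θ ≤ π in polar coordinates, where x = r cos(θ), y = r sin(θ), and dA = r dr dθ.

Under the substitution, the integrand becomes 8/(r^2 + 1), so

    ∬_D (8/(x^2 + y^2 + 1)) dA = ∫_{0}^{π} ∫_{0}^{4} (8/(r^2 + 1)) · r dr dθ.

Inner integral (in r): ∫_{0}^{4} (8/(r^2 + 1)) · r dr = log(83521).

Outer integral (in θ): ∫_{0}^{π} (log(83521)) dθ = log(83521^π).

Therefore ∬_D (8/(x^2 + y^2 + 1)) dA = log(83521^π).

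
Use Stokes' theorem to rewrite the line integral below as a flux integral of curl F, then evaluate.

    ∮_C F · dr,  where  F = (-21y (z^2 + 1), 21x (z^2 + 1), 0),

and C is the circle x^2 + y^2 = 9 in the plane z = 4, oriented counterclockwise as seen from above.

Let S be the flat disk x^2 + y^2 ≤ 9 in the plane z = 4, with upward unit normal n̂ = ẑ. By Stokes' theorem,

    ∮_C F · dr = ∬_S (∇ × F) · n̂ dS = ∬_D (curl F)_z dA,

where D is the disk x^2 + y^2 ≤ 9.

Compute the curl of F = (-21y (z^2 + 1), 21x (z^2 + 1), 0):
    (∇ × F)_x = ∂F_z/∂y - ∂F_y/∂z = -42x z,
    (∇ × F)_y = ∂F_x/∂z - ∂F_z/∂x = -42y z,
    (∇ × F)_z = ∂F_y/∂x - ∂F_x/∂y = 42z^2 + 42.

On z = 4, (curl F)_z = 714.

Convert to polar (x = r cos θ, y = r sin θ, dA = r dr dθ); the integrand becomes 714, so

    ∬_D (curl F)_z dA = ∫_0^{2π} ∫_0^{3} (714) · r dr dθ.

Inner (r from 0 to 3): 3213.
Outer (θ from 0 to 2π): 6426π.

Therefore ∮_C F · dr = 6426π.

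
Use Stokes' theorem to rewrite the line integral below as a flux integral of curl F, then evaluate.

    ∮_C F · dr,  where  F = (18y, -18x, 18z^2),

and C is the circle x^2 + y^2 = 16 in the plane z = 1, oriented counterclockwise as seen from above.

Let S be the flat disk x^2 + y^2 ≤ 16 in the plane z = 1, with upward unit normal n̂ = ẑ. By Stokes' theorem,

    ∮_C F · dr = ∬_S (∇ × F) · n̂ dS = ∬_D (curl F)_z dA,

where D is the disk x^2 + y^2 ≤ 16.

Compute the curl of F = (18y, -18x, 18z^2):
    (∇ × F)_x = ∂F_z/∂y - ∂F_y/∂z = 0,
    (∇ × F)_y = ∂F_x/∂z - ∂F_z/∂x = 0,
    (∇ × F)_z = ∂F_y/∂x - ∂F_x/∂y = -36.

On z = 1, (curl F)_z = -36.

Convert to polar (x = r cos θ, y = r sin θ, dA = r dr dθ); the integrand becomes -36, so

    ∬_D (curl F)_z dA = ∫_0^{2π} ∫_0^{4} (-36) · r dr dθ.

Inner (r from 0 to 4): -288.
Outer (θ from 0 to 2π): -576π.

Therefore ∮_C F · dr = -576π.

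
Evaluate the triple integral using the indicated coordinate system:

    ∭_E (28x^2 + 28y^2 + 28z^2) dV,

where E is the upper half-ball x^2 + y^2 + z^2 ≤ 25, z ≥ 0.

In spherical coordinates, x = ρ sin(φ) cos(θ), y = ρ sin(φ) sin(θ), z = ρ cos(φ), and dV = ρ^2 sin(φ) dρ dφ dθ.

The integrand becomes 28ρ^2, so

    ∭_E (28x^2 + 28y^2 + 28z^2) dV = ∫_{0}^{2π} ∫_{0}^{π/2} ∫_{0}^{5} (28ρ^2) · ρ^2 sin(φ) dρ dφ dθ.

Inner (ρ): 17500sin(φ).
Middle (φ): 17500.
Outer (θ): 35000π.

Therefore the triple integral equals 35000π.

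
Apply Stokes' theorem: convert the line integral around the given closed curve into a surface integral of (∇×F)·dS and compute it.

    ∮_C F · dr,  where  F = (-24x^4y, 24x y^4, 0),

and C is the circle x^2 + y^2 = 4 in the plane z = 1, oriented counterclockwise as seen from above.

Let S be the flat disk x^2 + y^2 ≤ 4 in the plane z = 1, with upward unit normal n̂ = ẑ. By Stokes' theorem,

    ∮_C F · dr = ∬_S (∇ × F) · n̂ dS = ∬_D (curl F)_z dA,

where D is the disk x^2 + y^2 ≤ 4.

Compute the curl of F = (-24x^4y, 24x y^4, 0):
    (∇ × F)_x = ∂F_z/∂y - ∂F_y/∂z = 0,
    (∇ × F)_y = ∂F_x/∂z - ∂F_z/∂x = 0,
    (∇ × F)_z = ∂F_y/∂x - ∂F_x/∂y = 24x^4 + 24y^4.

On z = 1, (curl F)_z = 24x^4 + 24y^4.

Convert to polar (x = r cos θ, y = r sin θ, dA = r dr dθ); the integrand becomes 24r^4(sin(θ)^4 + cos(θ)^4), so

    ∬_D (curl F)_z dA = ∫_0^{2π} ∫_0^{2} (24r^4(sin(θ)^4 + cos(θ)^4)) · r dr dθ.

Inner (r from 0 to 2): 256sin(θ)^4 + 256cos(θ)^4.
Outer (θ from 0 to 2π): 384π.

Therefore ∮_C F · dr = 384π.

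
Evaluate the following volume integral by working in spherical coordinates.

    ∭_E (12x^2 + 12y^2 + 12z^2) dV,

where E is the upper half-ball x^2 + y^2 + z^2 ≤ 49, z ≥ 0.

In spherical coordinates, x = ρ sin(φ) cos(θ), y = ρ sin(φ) sin(θ), z = ρ cos(φ), and dV = ρ^2 sin(φ) dρ dφ dθ.

The integrand becomes 12ρ^2, so

    ∭_E (12x^2 + 12y^2 + 12z^2) dV = ∫_{0}^{2π} ∫_{0}^{π/2} ∫_{0}^{7} (12ρ^2) · ρ^2 sin(φ) dρ dφ dθ.

Inner (ρ): 201684sin(φ)/5.
Middle (φ): 201684/5.
Outer (θ): 403368π/5.

Therefore the triple integral equals 403368π/5.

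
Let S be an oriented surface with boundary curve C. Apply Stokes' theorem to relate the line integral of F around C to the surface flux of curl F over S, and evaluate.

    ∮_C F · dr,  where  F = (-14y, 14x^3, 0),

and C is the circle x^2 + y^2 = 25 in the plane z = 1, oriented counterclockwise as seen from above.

Let S be the flat disk x^2 + y^2 ≤ 25 in the plane z = 1, with upward unit normal n̂ = ẑ. By Stokes' theorem,

    ∮_C F · dr = ∬_S (∇ × F) · n̂ dS = ∬_D (curl F)_z dA,

where D is the disk x^2 + y^2 ≤ 25.

Compute the curl of F = (-14y, 14x^3, 0):
    (∇ × F)_x = ∂F_z/∂y - ∂F_y/∂z = 0,
    (∇ × F)_y = ∂F_x/∂z - ∂F_z/∂x = 0,
    (∇ × F)_z = ∂F_y/∂x - ∂F_x/∂y = 42x^2 + 14.

On z = 1, (curl F)_z = 42x^2 + 14.

Convert to polar (x = r cos θ, y = r sin θ, dA = r dr dθ); the integrand becomes 42r^2cos(θ)^2 + 14, so

    ∬_D (curl F)_z dA = ∫_0^{2π} ∫_0^{5} (42r^2cos(θ)^2 + 14) · r dr dθ.

Inner (r from 0 to 5): 13125cos(θ)^2/2 + 175.
Outer (θ from 0 to 2π): 13825π/2.

Therefore ∮_C F · dr = 13825π/2.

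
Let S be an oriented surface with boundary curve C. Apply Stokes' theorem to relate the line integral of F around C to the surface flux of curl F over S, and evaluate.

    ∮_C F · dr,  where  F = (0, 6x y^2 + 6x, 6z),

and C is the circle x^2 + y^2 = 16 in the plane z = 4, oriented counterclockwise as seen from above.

Let S be the flat disk x^2 + y^2 ≤ 16 in the plane z = 4, with upward unit normal n̂ = ẑ. By Stokes' theorem,

    ∮_C F · dr = ∬_S (∇ × F) · n̂ dS = ∬_D (curl F)_z dA,

where D is the disk x^2 + y^2 ≤ 16.

Compute the curl of F = (0, 6x y^2 + 6x, 6z):
    (∇ × F)_x = ∂F_z/∂y - ∂F_y/∂z = 0,
    (∇ × F)_y = ∂F_x/∂z - ∂F_z/∂x = 0,
    (∇ × F)_z = ∂F_y/∂x - ∂F_x/∂y = 6y^2 + 6.

On z = 4, (curl F)_z = 6y^2 + 6.

Convert to polar (x = r cos θ, y = r sin θ, dA = r dr dθ); the integrand becomes 6r^2sin(θ)^2 + 6, so

    ∬_D (curl F)_z dA = ∫_0^{2π} ∫_0^{4} (6r^2sin(θ)^2 + 6) · r dr dθ.

Inner (r from 0 to 4): 384sin(θ)^2 + 48.
Outer (θ from 0 to 2π): 480π.

Therefore ∮_C F · dr = 480π.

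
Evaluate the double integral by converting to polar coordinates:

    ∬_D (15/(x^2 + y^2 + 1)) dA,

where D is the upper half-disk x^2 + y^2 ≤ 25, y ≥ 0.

The region D is 0 ≤ r ≤ 5, 0 ≤ θ ≤ π in polar coordinates, where x = r cos(θ), y = r sin(θ), and dA = r dr dθ.

Under the substitution, the integrand becomes 15/(r^2 + 1), so

    ∬_D (15/(x^2 + y^2 + 1)) dA = ∫_{0}^{π} ∫_{0}^{5} (15/(r^2 + 1)) · r dr dθ.

Inner integral (in r): ∫_{0}^{5} (15/(r^2 + 1)) · r dr = 15log(26)/2.

Outer integral (in θ): ∫_{0}^{π} (15log(26)/2) dθ = 15π log(26)/2.

Therefore ∬_D (15/(x^2 + y^2 + 1)) dA = 15π log(26)/2.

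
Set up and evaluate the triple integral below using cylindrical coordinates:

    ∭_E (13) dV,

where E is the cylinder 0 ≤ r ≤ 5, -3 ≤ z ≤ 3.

In cylindrical coordinates, x = r cos(θ), y = r sin(θ), z = z, and dV = r dr dθ dz.

The integrand becomes 13, so

    ∭_E (13) dV = ∫_{0}^{2π} ∫_{0}^{5} ∫_{-3}^{3} (13) · r dz dr dθ.

Inner (z): 78r.
Middle (r from 0 to 5): 975.
Outer (θ): 1950π.

Therefore the triple integral equals 1950π.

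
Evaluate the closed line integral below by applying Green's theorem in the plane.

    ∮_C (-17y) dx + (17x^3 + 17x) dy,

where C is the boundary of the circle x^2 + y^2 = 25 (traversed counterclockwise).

Green's theorem converts the closed line integral into a double integral over the enclosed region D:

    ∮_C P dx + Q dy = ∬_D (∂Q/∂x - ∂P/∂y) dA.

Here P = -17y, Q = 17x^3 + 17x, so

    ∂Q/∂x = 51x^2 + 17,    ∂P/∂y = -17,
    ∂Q/∂x - ∂P/∂y = 51x^2 + 34.

D is the region x^2 + y^2 ≤ 25. Evaluating the double integral:

In polar coordinates (x = r cos θ, y = r sin θ, dA = r dr dθ) the integrand becomes 51r^2cos(θ)^2 + 34, so

    ∬_D (51x^2 + 34) dA = ∫_0^{2π} ∫_0^{5} (51r^2cos(θ)^2 + 34) · r dr dθ.

Inner (r from 0 to 5): 31875cos(θ)^2/4 + 425.
Outer (θ from 0 to 2π): 35275π/4.

Therefore ∮_C P dx + Q dy = 35275π/4.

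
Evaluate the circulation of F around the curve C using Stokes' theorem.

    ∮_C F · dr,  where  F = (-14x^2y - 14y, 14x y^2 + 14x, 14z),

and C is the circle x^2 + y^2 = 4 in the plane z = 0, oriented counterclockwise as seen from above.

Let S be the flat disk x^2 + y^2 ≤ 4 in the plane z = 0, with upward unit normal n̂ = ẑ. By Stokes' theorem,

    ∮_C F · dr = ∬_S (∇ × F) · n̂ dS = ∬_D (curl F)_z dA,

where D is the disk x^2 + y^2 ≤ 4.

Compute the curl of F = (-14x^2y - 14y, 14x y^2 + 14x, 14z):
    (∇ × F)_x = ∂F_z/∂y - ∂F_y/∂z = 0,
    (∇ × F)_y = ∂F_x/∂z - ∂F_z/∂x = 0,
    (∇ × F)_z = ∂F_y/∂x - ∂F_x/∂y = 14x^2 + 14y^2 + 28.

On z = 0, (curl F)_z = 14x^2 + 14y^2 + 28.

Convert to polar (x = r cos θ, y = r sin θ, dA = r dr dθ); the integrand becomes 14r^2 + 28, so

    ∬_D (curl F)_z dA = ∫_0^{2π} ∫_0^{2} (14r^2 + 28) · r dr dθ.

Inner (r from 0 to 2): 112.
Outer (θ from 0 to 2π): 224π.

Therefore ∮_C F · dr = 224π.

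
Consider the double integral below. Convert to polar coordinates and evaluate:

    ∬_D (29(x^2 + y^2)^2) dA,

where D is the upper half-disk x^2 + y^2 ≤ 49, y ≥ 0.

The region D is 0 ≤ r ≤ 7, 0 ≤ θ ≤ π in polar coordinates, where x = r cos(θ), y = r sin(θ), and dA = r dr dθ.

Under the substitution, the integrand becomes 29r^4, so

    ∬_D (29(x^2 + y^2)^2) dA = ∫_{0}^{π} ∫_{0}^{7} (29r^4) · r dr dθ.

Inner integral (in r): ∫_{0}^{7} (29r^4) · r dr = 3411821/6.

Outer integral (in θ): ∫_{0}^{π} (3411821/6) dθ = 3411821π/6.

Therefore ∬_D (29(x^2 + y^2)^2) dA = 3411821π/6.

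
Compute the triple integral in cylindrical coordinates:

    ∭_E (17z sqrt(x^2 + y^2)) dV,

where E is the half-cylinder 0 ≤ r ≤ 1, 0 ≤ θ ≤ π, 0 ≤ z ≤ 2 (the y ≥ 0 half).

In cylindrical coordinates, x = r cos(θ), y = r sin(θ), z = z, and dV = r dr dθ dz.

The integrand becomes 17r z, so

    ∭_E (17z sqrt(x^2 + y^2)) dV = ∫_{0}^{π} ∫_{0}^{1} ∫_{0}^{2} (17r z) · r dz dr dθ.

Inner (z): 34r^2.
Middle (r from 0 to 1): 34/3.
Outer (θ): 34π/3.

Therefore the triple integral equals 34π/3.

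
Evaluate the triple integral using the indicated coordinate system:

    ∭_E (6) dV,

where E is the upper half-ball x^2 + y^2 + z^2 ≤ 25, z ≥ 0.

In spherical coordinates, x = ρ sin(φ) cos(θ), y = ρ sin(φ) sin(θ), z = ρ cos(φ), and dV = ρ^2 sin(φ) dρ dφ dθ.

The integrand becomes 6, so

    ∭_E (6) dV = ∫_{0}^{2π} ∫_{0}^{π/2} ∫_{0}^{5} (6) · ρ^2 sin(φ) dρ dφ dθ.

Inner (ρ): 250sin(φ).
Middle (φ): 250.
Outer (θ): 500π.

Therefore the triple integral equals 500π.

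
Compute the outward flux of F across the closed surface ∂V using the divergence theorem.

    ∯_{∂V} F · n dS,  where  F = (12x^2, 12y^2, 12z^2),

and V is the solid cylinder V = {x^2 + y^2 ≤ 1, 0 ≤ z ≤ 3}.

By the divergence theorem,

    ∯_{∂V} F · n dS = ∭_V (∇ · F) dV.

Compute the divergence:
    ∇ · F = ∂F_x/∂x + ∂F_y/∂y + ∂F_z/∂z = 24x + 24y + 24z.

In cylindrical coordinates, x = r cos(θ), y = r sin(θ), z = z, dV = r dr dθ dz, with 0 ≤ r ≤ 1, 0 ≤ θ ≤ 2π, 0 ≤ z ≤ 3.

The integrand, after substitution and multiplying by the volume element, becomes (24sqrt(2)r sin(θ + π/4) + 24z) · r, so

    ∭_V (∇·F) dV = ∫_0^{2π} ∫_0^{1} ∫_0^{3} (24sqrt(2)r sin(θ + π/4) + 24z) · r dz dr dθ.

Inner (z from 0 to 3): 36r (2sqrt(2)r sin(θ + π/4) + 3).
Middle (r from 0 to 1): 24sqrt(2)sin(θ + π/4) + 54.
Outer (θ from 0 to 2π): 108π.

Therefore ∯_{∂V} F · n dS = 108π.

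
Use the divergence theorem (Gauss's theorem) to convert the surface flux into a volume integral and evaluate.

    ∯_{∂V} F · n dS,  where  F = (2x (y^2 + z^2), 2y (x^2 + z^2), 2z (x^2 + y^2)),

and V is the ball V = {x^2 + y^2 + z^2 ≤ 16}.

By the divergence theorem,

    ∯_{∂V} F · n dS = ∭_V (∇ · F) dV.

Compute the divergence:
    ∇ · F = ∂F_x/∂x + ∂F_y/∂y + ∂F_z/∂z = 2y^2 + 2z^2 + 2x^2 + 2z^2 + 2x^2 + 2y^2 = 4x^2 + 4y^2 + 4z^2.

In spherical coordinates, x = ρ sin(φ) cos(θ), y = ρ sin(φ) sin(θ), z = ρ cos(φ), dV = ρ^2 sin(φ) dρ dφ dθ, with 0 ≤ ρ ≤ 4, 0 ≤ φ ≤ π, 0 ≤ θ ≤ 2π.

The integrand, after substitution and multiplying by the volume element, becomes (4ρ^2) · ρ^2 sin(φ), so

    ∭_V (∇·F) dV = ∫_0^{2π} ∫_0^{π} ∫_0^{4} (4ρ^2) · ρ^2 sin(φ) dρ dφ dθ.

Inner (ρ from 0 to 4): 4096sin(φ)/5.
Middle (φ from 0 to π): 8192/5.
Outer (θ from 0 to 2π): 16384π/5.

Therefore ∯_{∂V} F · n dS = 16384π/5.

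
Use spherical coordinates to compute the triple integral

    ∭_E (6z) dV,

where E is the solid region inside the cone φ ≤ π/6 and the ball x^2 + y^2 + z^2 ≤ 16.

In spherical coordinates, x = ρ sin(φ) cos(θ), y = ρ sin(φ) sin(θ), z = ρ cos(φ), and dV = ρ^2 sin(φ) dρ dφ dθ.

The integrand becomes 6ρ cos(φ), so

    ∭_E (6z) dV = ∫_{0}^{2π} ∫_{0}^{π/6} ∫_{0}^{4} (6ρ cos(φ)) · ρ^2 sin(φ) dρ dφ dθ.

Inner (ρ): 192sin(2φ).
Middle (φ): 48.
Outer (θ): 96π.

Therefore the triple integral equals 96π.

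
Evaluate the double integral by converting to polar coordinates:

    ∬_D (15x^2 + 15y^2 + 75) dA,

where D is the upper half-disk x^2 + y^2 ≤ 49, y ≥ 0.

The region D is 0 ≤ r ≤ 7, 0 ≤ θ ≤ π in polar coordinates, where x = r cos(θ), y = r sin(θ), and dA = r dr dθ.

Under the substitution, the integrand becomes 15r^2 + 75, so

    ∬_D (15x^2 + 15y^2 + 75) dA = ∫_{0}^{π} ∫_{0}^{7} (15r^2 + 75) · r dr dθ.

Inner integral (in r): ∫_{0}^{7} (15r^2 + 75) · r dr = 43365/4.

Outer integral (in θ): ∫_{0}^{π} (43365/4) dθ = 43365π/4.

Therefore ∬_D (15x^2 + 15y^2 + 75) dA = 43365π/4.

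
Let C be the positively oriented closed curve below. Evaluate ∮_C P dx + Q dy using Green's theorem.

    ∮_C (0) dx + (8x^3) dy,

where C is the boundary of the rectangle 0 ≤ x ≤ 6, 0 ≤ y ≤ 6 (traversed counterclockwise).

Green's theorem converts the closed line integral into a double integral over the enclosed region D:

    ∮_C P dx + Q dy = ∬_D (∂Q/∂x - ∂P/∂y) dA.

Here P = 0, Q = 8x^3, so

    ∂Q/∂x = 24x^2,    ∂P/∂y = 0,
    ∂Q/∂x - ∂P/∂y = 24x^2.

D is the region 0 ≤ x ≤ 6, 0 ≤ y ≤ 6. Evaluating the double integral:

    ∬_D (24x^2) dA = ∫_0^{6} ∫_0^{6} (24x^2) dy dx.

Inner (y from 0 to 6): 144x^2.
Outer (x from 0 to 6): 10368.

Therefore ∮_C P dx + Q dy = 10368.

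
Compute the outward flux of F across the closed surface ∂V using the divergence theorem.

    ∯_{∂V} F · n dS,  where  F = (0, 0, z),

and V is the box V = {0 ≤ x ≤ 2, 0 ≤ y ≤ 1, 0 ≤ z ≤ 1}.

By the divergence theorem,

    ∯_{∂V} F · n dS = ∭_V (∇ · F) dV.

Compute the divergence:
    ∇ · F = ∂F_x/∂x + ∂F_y/∂y + ∂F_z/∂z = 0 + 0 + 1 = 1.

V is a rectangular box, so dV = dx dy dz with 0 ≤ x ≤ 2, 0 ≤ y ≤ 1, 0 ≤ z ≤ 1.

Integrate (1) over V as an iterated integral:

    ∭_V (∇·F) dV = ∫_0^{2} ∫_0^{1} ∫_0^{1} (1) dz dy dx.

Inner (z from 0 to 1): 1.
Middle (y from 0 to 1): 1.
Outer (x from 0 to 2): 2.

Therefore ∯_{∂V} F · n dS = 2.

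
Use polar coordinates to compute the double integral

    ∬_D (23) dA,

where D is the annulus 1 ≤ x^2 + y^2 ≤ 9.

The region D is 1 ≤ r ≤ 3, 0 ≤ θ ≤ 2π in polar coordinates, where x = r cos(θ), y = r sin(θ), and dA = r dr dθ.

Under the substitution, the integrand becomes 23, so

    ∬_D (23) dA = ∫_{0}^{2π} ∫_{1}^{3} (23) · r dr dθ.

Inner integral (in r): ∫_{1}^{3} (23) · r dr = 92.

Outer integral (in θ): ∫_{0}^{2π} (92) dθ = 184π.

Therefore ∬_D (23) dA = 184π.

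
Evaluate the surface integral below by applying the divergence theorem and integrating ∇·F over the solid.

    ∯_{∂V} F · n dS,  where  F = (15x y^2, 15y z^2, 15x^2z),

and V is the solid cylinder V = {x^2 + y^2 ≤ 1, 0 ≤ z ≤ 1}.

By the divergence theorem,

    ∯_{∂V} F · n dS = ∭_V (∇ · F) dV.

Compute the divergence:
    ∇ · F = ∂F_x/∂x + ∂F_y/∂y + ∂F_z/∂z = 15y^2 + 15z^2 + 15x^2 = 15x^2 + 15y^2 + 15z^2.

In cylindrical coordinates, x = r cos(θ), y = r sin(θ), z = z, dV = r dr dθ dz, with 0 ≤ r ≤ 1, 0 ≤ θ ≤ 2π, 0 ≤ z ≤ 1.

The integrand, after substitution and multiplying by the volume element, becomes (15r^2 + 15z^2) · r, so

    ∭_V (∇·F) dV = ∫_0^{2π} ∫_0^{1} ∫_0^{1} (15r^2 + 15z^2) · r dz dr dθ.

Inner (z from 0 to 1): 15r^3 + 5r.
Middle (r from 0 to 1): 25/4.
Outer (θ from 0 to 2π): 25π/2.

Therefore ∯_{∂V} F · n dS = 25π/2.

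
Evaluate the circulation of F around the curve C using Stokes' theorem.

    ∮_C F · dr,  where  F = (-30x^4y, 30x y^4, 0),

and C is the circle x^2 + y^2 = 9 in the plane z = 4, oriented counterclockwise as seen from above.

Let S be the flat disk x^2 + y^2 ≤ 9 in the plane z = 4, with upward unit normal n̂ = ẑ. By Stokes' theorem,

    ∮_C F · dr = ∬_S (∇ × F) · n̂ dS = ∬_D (curl F)_z dA,

where D is the disk x^2 + y^2 ≤ 9.

Compute the curl of F = (-30x^4y, 30x y^4, 0):
    (∇ × F)_x = ∂F_z/∂y - ∂F_y/∂z = 0,
    (∇ × F)_y = ∂F_x/∂z - ∂F_z/∂x = 0,
    (∇ × F)_z = ∂F_y/∂x - ∂F_x/∂y = 30x^4 + 30y^4.

On z = 4, (curl F)_z = 30x^4 + 30y^4.

Convert to polar (x = r cos θ, y = r sin θ, dA = r dr dθ); the integrand becomes 30r^4(sin(θ)^4 + cos(θ)^4), so

    ∬_D (curl F)_z dA = ∫_0^{2π} ∫_0^{3} (30r^4(sin(θ)^4 + cos(θ)^4)) · r dr dθ.

Inner (r from 0 to 3): 3645sin(θ)^4 + 3645cos(θ)^4.
Outer (θ from 0 to 2π): 10935π/2.

Therefore ∮_C F · dr = 10935π/2.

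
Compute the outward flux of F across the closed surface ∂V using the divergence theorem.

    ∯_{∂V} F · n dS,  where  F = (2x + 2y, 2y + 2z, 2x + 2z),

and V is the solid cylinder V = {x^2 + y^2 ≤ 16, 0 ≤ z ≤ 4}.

By the divergence theorem,

    ∯_{∂V} F · n dS = ∭_V (∇ · F) dV.

Compute the divergence:
    ∇ · F = ∂F_x/∂x + ∂F_y/∂y + ∂F_z/∂z = 2 + 2 + 2 = 6.

In cylindrical coordinates, x = r cos(θ), y = r sin(θ), z = z, dV = r dr dθ dz, with 0 ≤ r ≤ 4, 0 ≤ θ ≤ 2π, 0 ≤ z ≤ 4.

The integrand, after substitution and multiplying by the volume element, becomes (6) · r, so

    ∭_V (∇·F) dV = ∫_0^{2π} ∫_0^{4} ∫_0^{4} (6) · r dz dr dθ.

Inner (z from 0 to 4): 24r.
Middle (r from 0 to 4): 192.
Outer (θ from 0 to 2π): 384π.

Therefore ∯_{∂V} F · n dS = 384π.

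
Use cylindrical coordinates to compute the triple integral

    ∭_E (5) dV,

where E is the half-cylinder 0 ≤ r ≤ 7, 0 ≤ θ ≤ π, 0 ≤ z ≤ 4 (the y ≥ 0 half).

In cylindrical coordinates, x = r cos(θ), y = r sin(θ), z = z, and dV = r dr dθ dz.

The integrand becomes 5, so

    ∭_E (5) dV = ∫_{0}^{π} ∫_{0}^{7} ∫_{0}^{4} (5) · r dz dr dθ.

Inner (z): 20r.
Middle (r from 0 to 7): 490.
Outer (θ): 490π.

Therefore the triple integral equals 490π.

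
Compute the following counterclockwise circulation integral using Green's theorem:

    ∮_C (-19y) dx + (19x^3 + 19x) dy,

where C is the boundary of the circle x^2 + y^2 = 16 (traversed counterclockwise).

Green's theorem converts the closed line integral into a double integral over the enclosed region D:

    ∮_C P dx + Q dy = ∬_D (∂Q/∂x - ∂P/∂y) dA.

Here P = -19y, Q = 19x^3 + 19x, so

    ∂Q/∂x = 57x^2 + 19,    ∂P/∂y = -19,
    ∂Q/∂x - ∂P/∂y = 57x^2 + 38.

D is the region x^2 + y^2 ≤ 16. Evaluating the double integral:

In polar coordinates (x = r cos θ, y = r sin θ, dA = r dr dθ) the integrand becomes 57r^2cos(θ)^2 + 38, so

    ∬_D (57x^2 + 38) dA = ∫_0^{2π} ∫_0^{4} (57r^2cos(θ)^2 + 38) · r dr dθ.

Inner (r from 0 to 4): 3648cos(θ)^2 + 304.
Outer (θ from 0 to 2π): 4256π.

Therefore ∮_C P dx + Q dy = 4256π.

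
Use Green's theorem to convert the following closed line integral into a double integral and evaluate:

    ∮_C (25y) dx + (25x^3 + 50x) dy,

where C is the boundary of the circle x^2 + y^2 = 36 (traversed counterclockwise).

Green's theorem converts the closed line integral into a double integral over the enclosed region D:

    ∮_C P dx + Q dy = ∬_D (∂Q/∂x - ∂P/∂y) dA.

Here P = 25y, Q = 25x^3 + 50x, so

    ∂Q/∂x = 75x^2 + 50,    ∂P/∂y = 25,
    ∂Q/∂x - ∂P/∂y = 75x^2 + 25.

D is the region x^2 + y^2 ≤ 36. Evaluating the double integral:

In polar coordinates (x = r cos θ, y = r sin θ, dA = r dr dθ) the integrand becomes 75r^2cos(θ)^2 + 25, so

    ∬_D (75x^2 + 25) dA = ∫_0^{2π} ∫_0^{6} (75r^2cos(θ)^2 + 25) · r dr dθ.

Inner (r from 0 to 6): 24300cos(θ)^2 + 450.
Outer (θ from 0 to 2π): 25200π.

Therefore ∮_C P dx + Q dy = 25200π.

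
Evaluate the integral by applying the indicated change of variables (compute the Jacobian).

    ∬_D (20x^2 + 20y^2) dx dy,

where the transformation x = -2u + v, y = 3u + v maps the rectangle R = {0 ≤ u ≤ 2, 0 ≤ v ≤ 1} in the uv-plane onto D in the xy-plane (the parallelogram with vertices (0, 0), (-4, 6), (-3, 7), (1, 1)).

Compute the Jacobian determinant of (x, y) with respect to (u, v):

    ∂(x,y)/∂(u,v) = | -2  1 | = (-2)(1) - (1)(3) = -5.
                   | 3  1 |

Its absolute value is |J| = 5 (the area scaling factor).

Substituting x = -2u + v, y = 3u + v into the integrand,

    20x^2 + 20y^2 → 260u^2 + 40u v + 40v^2,

so the integral becomes

    ∬_R (260u^2 + 40u v + 40v^2) · |J| du dv = ∫_0^2 ∫_0^1 (1300u^2 + 200u v + 200v^2) dv du.

Inner (v): 1300u^2 + 100u + 200/3.
Outer (u): 3800.

Therefore ∬_D (20x^2 + 20y^2) dx dy = 3800.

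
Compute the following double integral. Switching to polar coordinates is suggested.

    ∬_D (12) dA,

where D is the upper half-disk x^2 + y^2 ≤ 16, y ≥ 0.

The region D is 0 ≤ r ≤ 4, 0 ≤ θ ≤ π in polar coordinates, where x = r cos(θ), y = r sin(θ), and dA = r dr dθ.

Under the substitution, the integrand becomes 12, so

    ∬_D (12) dA = ∫_{0}^{π} ∫_{0}^{4} (12) · r dr dθ.

Inner integral (in r): ∫_{0}^{4} (12) · r dr = 96.

Outer integral (in θ): ∫_{0}^{π} (96) dθ = 96π.

Therefore ∬_D (12) dA = 96π.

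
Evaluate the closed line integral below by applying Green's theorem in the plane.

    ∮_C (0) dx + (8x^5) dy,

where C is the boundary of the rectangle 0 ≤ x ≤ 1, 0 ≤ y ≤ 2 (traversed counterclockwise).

Green's theorem converts the closed line integral into a double integral over the enclosed region D:

    ∮_C P dx + Q dy = ∬_D (∂Q/∂x - ∂P/∂y) dA.

Here P = 0, Q = 8x^5, so

    ∂Q/∂x = 40x^4,    ∂P/∂y = 0,
    ∂Q/∂x - ∂P/∂y = 40x^4.

D is the region 0 ≤ x ≤ 1, 0 ≤ y ≤ 2. Evaluating the double integral:

    ∬_D (40x^4) dA = ∫_0^{1} ∫_0^{2} (40x^4) dy dx.

Inner (y from 0 to 2): 80x^4.
Outer (x from 0 to 1): 16.

Therefore ∮_C P dx + Q dy = 16.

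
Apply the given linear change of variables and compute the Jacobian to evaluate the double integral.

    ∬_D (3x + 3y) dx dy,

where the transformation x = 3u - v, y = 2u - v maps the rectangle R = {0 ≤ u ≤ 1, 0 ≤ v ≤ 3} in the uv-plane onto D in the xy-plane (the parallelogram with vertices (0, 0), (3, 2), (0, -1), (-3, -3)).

Compute the Jacobian determinant of (x, y) with respect to (u, v):

    ∂(x,y)/∂(u,v) = | 3  -1 | = (3)(-1) - (-1)(2) = -1.
                   | 2  -1 |

Its absolute value is |J| = 1 (the area scaling factor).

Substituting x = 3u - v, y = 2u - v into the integrand,

    3x + 3y → 15u - 6v,

so the integral becomes

    ∬_R (15u - 6v) · |J| du dv = ∫_0^1 ∫_0^3 (15u - 6v) dv du.

Inner (v): 45u - 27.
Outer (u): -9/2.

Therefore ∬_D (3x + 3y) dx dy = -9/2.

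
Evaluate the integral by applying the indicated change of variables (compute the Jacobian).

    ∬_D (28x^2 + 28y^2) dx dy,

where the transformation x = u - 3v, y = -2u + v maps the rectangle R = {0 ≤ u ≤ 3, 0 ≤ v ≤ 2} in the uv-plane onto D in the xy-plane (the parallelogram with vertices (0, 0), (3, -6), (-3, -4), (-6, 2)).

Compute the Jacobian determinant of (x, y) with respect to (u, v):

    ∂(x,y)/∂(u,v) = | 1  -3 | = (1)(1) - (-3)(-2) = -5.
                   | -2  1 |

Its absolute value is |J| = 5 (the area scaling factor).

Substituting x = u - 3v, y = -2u + v into the integrand,

    28x^2 + 28y^2 → 140u^2 - 280u v + 280v^2,

so the integral becomes

    ∬_R (140u^2 - 280u v + 280v^2) · |J| du dv = ∫_0^3 ∫_0^2 (700u^2 - 1400u v + 1400v^2) dv du.

Inner (v): 1400u^2 - 2800u + 11200/3.
Outer (u): 11200.

Therefore ∬_D (28x^2 + 28y^2) dx dy = 11200.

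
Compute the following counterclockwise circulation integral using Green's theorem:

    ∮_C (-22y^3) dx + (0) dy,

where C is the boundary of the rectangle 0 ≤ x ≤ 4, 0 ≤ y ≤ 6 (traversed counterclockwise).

Green's theorem converts the closed line integral into a double integral over the enclosed region D:

    ∮_C P dx + Q dy = ∬_D (∂Q/∂x - ∂P/∂y) dA.

Here P = -22y^3, Q = 0, so

    ∂Q/∂x = 0,    ∂P/∂y = -66y^2,
    ∂Q/∂x - ∂P/∂y = 66y^2.

D is the region 0 ≤ x ≤ 4, 0 ≤ y ≤ 6. Evaluating the double integral:

    ∬_D (66y^2) dA = ∫_0^{4} ∫_0^{6} (66y^2) dy dx.

Inner (y from 0 to 6): 4752.
Outer (x from 0 to 4): 19008.

Therefore ∮_C P dx + Q dy = 19008.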